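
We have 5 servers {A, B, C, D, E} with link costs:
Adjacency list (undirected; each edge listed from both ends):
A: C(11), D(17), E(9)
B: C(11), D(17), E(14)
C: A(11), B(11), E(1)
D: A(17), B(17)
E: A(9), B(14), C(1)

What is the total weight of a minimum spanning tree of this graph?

Kruskal: consider edges lightest-first.
C—E (1): add. Components now {A} {B} {C,E} {D}
A—E (9): add. Components now {A,C,E} {B} {D}
A—C (11): skip — A and C already connected.
B—C (11): add. Components now {A,B,C,E} {D}
B—E (14): skip — B and E already connected.
A—D (17): add. Components now {A,B,C,D,E}
MST edges: C—E, A—E, B—C, A—D; total weight 1+9+11+17 = 38.

38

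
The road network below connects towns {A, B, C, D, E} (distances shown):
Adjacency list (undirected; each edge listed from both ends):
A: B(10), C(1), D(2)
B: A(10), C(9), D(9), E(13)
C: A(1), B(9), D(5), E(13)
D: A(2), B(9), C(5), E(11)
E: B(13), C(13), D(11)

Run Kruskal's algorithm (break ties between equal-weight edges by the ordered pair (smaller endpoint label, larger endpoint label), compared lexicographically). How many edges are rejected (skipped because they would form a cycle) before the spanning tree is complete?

Kruskal: consider edges lightest-first.
A—C (1): add. Components now {A,C} {B} {D} {E}
A—D (2): add. Components now {A,C,D} {B} {E}
C—D (5): skip — C and D already connected.
B—C (9): add. Components now {A,B,C,D} {E}
B—D (9): skip — B and D already connected.
A—B (10): skip — A and B already connected.
D—E (11): add. Components now {A,B,C,D,E}
Edges rejected before the tree was complete: 3.

3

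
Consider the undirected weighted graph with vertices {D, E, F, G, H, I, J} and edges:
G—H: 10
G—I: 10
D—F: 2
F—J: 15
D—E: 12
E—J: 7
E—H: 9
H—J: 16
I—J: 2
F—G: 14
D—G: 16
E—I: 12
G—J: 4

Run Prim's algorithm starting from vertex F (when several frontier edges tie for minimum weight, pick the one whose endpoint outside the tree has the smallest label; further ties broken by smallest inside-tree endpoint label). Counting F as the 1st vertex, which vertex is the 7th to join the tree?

Grow the tree from F using Prim:
Step 1: frontier [D—F 2, F—G 14, F—J 15] → take D—F (2); add D.
Step 2: frontier [D—E 12, D—G 16, F—G 14, F—J 15] → take D—E (12); add E.
Step 3: frontier [D—G 16, E—J 7, E—H 9, E—I 12, F—G 14, F—J 15] → take E—J (7); add J.
Step 4: frontier [D—G 16, E—H 9, E—I 12, F—G 14, I—J 2, G—J 4, H—J 16] → take I—J (2); add I.
Step 5: frontier [D—G 16, E—H 9, F—G 14, G—I 10, G—J 4, H—J 16] → take G—J (4); add G.
Step 6: frontier [E—H 9, G—H 10, H—J 16] → take E—H (9); add H.
Vertex order: F, D, E, J, I, G, H. The 7th vertex is H.

H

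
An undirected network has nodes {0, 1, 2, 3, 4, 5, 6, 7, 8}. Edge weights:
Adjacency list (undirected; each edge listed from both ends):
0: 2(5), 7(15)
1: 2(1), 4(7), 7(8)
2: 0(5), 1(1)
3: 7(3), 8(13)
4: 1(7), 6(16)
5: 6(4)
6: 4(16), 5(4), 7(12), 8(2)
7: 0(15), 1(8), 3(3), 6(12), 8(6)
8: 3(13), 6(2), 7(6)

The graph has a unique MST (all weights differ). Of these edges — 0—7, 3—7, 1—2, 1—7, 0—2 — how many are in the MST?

4

Kruskal: consider edges lightest-first.
1—2 (1): add — endpoints in different components.
6—8 (2): add — endpoints in different components.
3—7 (3): add — endpoints in different components.
5—6 (4): add — endpoints in different components.
0—2 (5): add — endpoints in different components.
7—8 (6): add — endpoints in different components.
1—4 (7): add — endpoints in different components.
1—7 (8): add — endpoints in different components.
MST edge set: {1—2, 6—8, 3—7, 5—6, 0—2, 7—8, 1—4, 1—7}.
Of the listed edges, {3—7, 1—2, 1—7, 0—2} are in the MST → 4.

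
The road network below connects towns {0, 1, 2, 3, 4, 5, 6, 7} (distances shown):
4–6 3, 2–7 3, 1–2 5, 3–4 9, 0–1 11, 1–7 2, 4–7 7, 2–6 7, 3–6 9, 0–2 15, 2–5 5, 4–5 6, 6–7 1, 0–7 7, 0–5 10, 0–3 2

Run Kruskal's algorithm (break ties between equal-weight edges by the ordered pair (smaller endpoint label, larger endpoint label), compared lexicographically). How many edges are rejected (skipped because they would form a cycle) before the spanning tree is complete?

2

Sort edges by weight, then run Kruskal:
6–7 (1): add — endpoints in different components.
0–3 (2): add — endpoints in different components.
1–7 (2): add — endpoints in different components.
2–7 (3): add — endpoints in different components.
4–6 (3): add — endpoints in different components.
1–2 (5): skip — 1 and 2 already connected.
2–5 (5): add — endpoints in different components.
4–5 (6): skip — 4 and 5 already connected.
0–7 (7): add — endpoints in different components.
Edges rejected before the tree was complete: 2.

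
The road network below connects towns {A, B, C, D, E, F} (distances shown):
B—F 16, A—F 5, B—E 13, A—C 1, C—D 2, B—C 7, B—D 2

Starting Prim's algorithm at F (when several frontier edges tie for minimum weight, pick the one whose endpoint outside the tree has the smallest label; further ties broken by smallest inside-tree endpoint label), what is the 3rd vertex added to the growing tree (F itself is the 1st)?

C

Prim, starting at F.
Step 1: frontier [A—F 5, B—F 16] → take A—F (5); add A.
Step 2: frontier [A—C 1, B—F 16] → take A—C (1); add C.
Step 3: frontier [C—D 2, B—C 7, B—F 16] → take C—D (2); add D.
Step 4: frontier [B—C 7, B—D 2, B—F 16] → take B—D (2); add B.
Step 5: frontier [B—E 13] → take B—E (13); add E.
Vertex order: F, A, C, D, B, E. The 3rd vertex is C.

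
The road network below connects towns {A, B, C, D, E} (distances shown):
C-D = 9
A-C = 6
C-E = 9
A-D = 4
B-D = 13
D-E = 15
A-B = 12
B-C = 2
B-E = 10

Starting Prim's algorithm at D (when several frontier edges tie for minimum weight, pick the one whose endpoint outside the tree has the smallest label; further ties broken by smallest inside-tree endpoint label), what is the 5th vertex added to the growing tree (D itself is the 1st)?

E

Prim's algorithm from D:
Step 1: cheapest edge leaving the tree is A-D (4); add A.
Step 2: cheapest edge leaving the tree is A-C (6); add C.
Step 3: cheapest edge leaving the tree is B-C (2); add B.
Step 4: cheapest edge leaving the tree is C-E (9); add E.
Vertex order: D, A, C, B, E. The 5th vertex is E.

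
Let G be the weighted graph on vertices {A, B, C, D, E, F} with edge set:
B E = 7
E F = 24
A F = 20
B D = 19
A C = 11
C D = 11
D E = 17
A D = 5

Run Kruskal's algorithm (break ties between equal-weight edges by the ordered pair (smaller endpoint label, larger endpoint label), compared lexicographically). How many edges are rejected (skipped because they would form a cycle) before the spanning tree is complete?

Kruskal's algorithm — process edges by increasing weight (ties by edge label):
A D (5): add — endpoints in different components.
B E (7): add — endpoints in different components.
A C (11): add — endpoints in different components.
C D (11): skip — C and D already connected.
D E (17): add — endpoints in different components.
B D (19): skip — B and D already connected.
A F (20): add — endpoints in different components.
Edges rejected before the tree was complete: 2.

2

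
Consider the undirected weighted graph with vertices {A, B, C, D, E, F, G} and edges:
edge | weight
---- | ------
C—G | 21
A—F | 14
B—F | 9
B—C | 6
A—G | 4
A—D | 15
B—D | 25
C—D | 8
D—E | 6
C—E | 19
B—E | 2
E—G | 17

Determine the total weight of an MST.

Kruskal: consider edges lightest-first.
B—E (2): add. Components now {A} {B,E} {C} {D} {F} {G}
A—G (4): add. Components now {A,G} {B,E} {C} {D} {F}
B—C (6): add. Components now {A,G} {B,C,E} {D} {F}
D—E (6): add. Components now {A,G} {B,C,D,E} {F}
C—D (8): skip — C and D already connected.
B—F (9): add. Components now {A,G} {B,C,D,E,F}
A—F (14): add. Components now {A,B,C,D,E,F,G}
MST edges: B—E, A—G, B—C, D—E, B—F, A—F; total weight 2+4+6+6+9+14 = 41.

41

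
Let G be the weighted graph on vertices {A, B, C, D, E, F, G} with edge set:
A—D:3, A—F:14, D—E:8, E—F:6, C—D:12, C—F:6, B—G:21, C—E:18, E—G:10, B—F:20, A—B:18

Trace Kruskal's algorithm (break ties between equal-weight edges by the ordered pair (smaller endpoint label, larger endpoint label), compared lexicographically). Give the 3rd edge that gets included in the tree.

E-F

Kruskal's algorithm — process edges by increasing weight (ties by edge label):
A—D (3): add. Components now {A,D} {B} {C} {E} {F} {G}
C—F (6): add. Components now {A,D} {B} {C,F} {E} {G}
E—F (6): add. Components now {A,D} {B} {C,E,F} {G}
D—E (8): add. Components now {A,C,D,E,F} {B} {G}
E—G (10): add. Components now {A,C,D,E,F,G} {B}
C—D (12): skip — C and D already connected.
A—F (14): skip — A and F already connected.
A—B (18): add. Components now {A,B,C,D,E,F,G}
The 3rd edge added is E—F.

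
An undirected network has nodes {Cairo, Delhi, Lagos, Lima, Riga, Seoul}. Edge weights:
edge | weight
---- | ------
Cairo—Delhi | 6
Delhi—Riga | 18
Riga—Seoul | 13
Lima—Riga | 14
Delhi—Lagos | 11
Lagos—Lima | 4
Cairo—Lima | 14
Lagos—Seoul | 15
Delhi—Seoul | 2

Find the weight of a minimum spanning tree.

Kruskal: consider edges lightest-first.
Delhi—Seoul (2): add. Components now {Lagos} {Delhi,Seoul} {Riga} {Cairo} {Lima}
Lagos—Lima (4): add. Components now {Lagos,Lima} {Delhi,Seoul} {Riga} {Cairo}
Cairo—Delhi (6): add. Components now {Lagos,Lima} {Cairo,Delhi,Seoul} {Riga}
Delhi—Lagos (11): add. Components now {Cairo,Delhi,Lagos,Lima,Seoul} {Riga}
Riga—Seoul (13): add. Components now {Cairo,Delhi,Lagos,Lima,Riga,Seoul}
MST edges: Delhi—Seoul, Lagos—Lima, Cairo—Delhi, Delhi—Lagos, Riga—Seoul; total weight 2+4+6+11+13 = 36.

36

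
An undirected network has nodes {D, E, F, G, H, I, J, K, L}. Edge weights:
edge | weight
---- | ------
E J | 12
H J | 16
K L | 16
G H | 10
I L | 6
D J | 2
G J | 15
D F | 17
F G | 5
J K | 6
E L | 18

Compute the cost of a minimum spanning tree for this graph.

Grow the tree from E using Prim:
Step 1: frontier [E J 12, E L 18] → take E J (12); add J.
Step 2: frontier [E L 18, D J 2, J K 6, G J 15, H J 16] → take D J (2); add D.
Step 3: frontier [D F 17, E L 18, J K 6, G J 15, H J 16] → take J K (6); add K.
Step 4: frontier [D F 17, E L 18, G J 15, H J 16, K L 16] → take G J (15); add G.
Step 5: frontier [D F 17, E L 18, F G 5, G H 10, H J 16, K L 16] → take F G (5); add F.
Step 6: frontier [E L 18, G H 10, H J 16, K L 16] → take G H (10); add H.
Step 7: frontier [E L 18, K L 16] → take K L (16); add L.
Step 8: frontier [I L 6] → take I L (6); add I.
MST edges: E J, D J, J K, G J, F G, G H, K L, I L; total weight 12+2+6+15+5+10+16+6 = 72.

72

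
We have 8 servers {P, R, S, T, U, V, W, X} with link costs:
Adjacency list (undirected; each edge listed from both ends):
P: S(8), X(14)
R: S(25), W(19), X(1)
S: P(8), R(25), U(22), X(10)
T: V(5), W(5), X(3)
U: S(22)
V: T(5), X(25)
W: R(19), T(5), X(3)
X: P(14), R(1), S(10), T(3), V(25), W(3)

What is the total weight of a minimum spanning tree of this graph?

52

Sort edges by weight, then run Kruskal:
R X (1): add — endpoints in different components.
T X (3): add — endpoints in different components.
W X (3): add — endpoints in different components.
T V (5): add — endpoints in different components.
T W (5): skip — W and T already connected.
P S (8): add — endpoints in different components.
S X (10): add — endpoints in different components.
P X (14): skip — X and P already connected.
R W (19): skip — W and R already connected.
S U (22): add — endpoints in different components.
MST edges: R X, T X, W X, T V, P S, S X, S U; total weight 1+3+3+5+8+10+22 = 52.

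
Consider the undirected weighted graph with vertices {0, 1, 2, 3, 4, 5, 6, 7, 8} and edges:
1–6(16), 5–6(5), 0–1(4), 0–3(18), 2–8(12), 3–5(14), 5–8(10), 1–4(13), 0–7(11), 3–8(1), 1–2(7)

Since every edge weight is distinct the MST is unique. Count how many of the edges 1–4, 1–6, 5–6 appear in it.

2

Sort edges by weight, then run Kruskal:
3–8 (1): add — endpoints in different components.
0–1 (4): add — endpoints in different components.
5–6 (5): add — endpoints in different components.
1–2 (7): add — endpoints in different components.
5–8 (10): add — endpoints in different components.
0–7 (11): add — endpoints in different components.
2–8 (12): add — endpoints in different components.
1–4 (13): add — endpoints in different components.
MST edge set: {3–8, 0–1, 5–6, 1–2, 5–8, 0–7, 2–8, 1–4}.
Of the listed edges, {1–4, 5–6} are in the MST → 2.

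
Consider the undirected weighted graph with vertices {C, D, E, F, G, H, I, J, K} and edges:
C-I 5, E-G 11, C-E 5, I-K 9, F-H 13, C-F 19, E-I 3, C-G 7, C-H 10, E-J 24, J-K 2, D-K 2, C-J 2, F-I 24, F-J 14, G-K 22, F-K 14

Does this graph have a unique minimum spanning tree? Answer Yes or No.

No

Sort edges by weight, then run Kruskal:
C-J (2): add — endpoints in different components.
D-K (2): add — endpoints in different components.
J-K (2): add — endpoints in different components.
E-I (3): add — endpoints in different components.
C-E (5): add — endpoints in different components.
C-I (5): skip — C and I already connected.
C-G (7): add — endpoints in different components.
I-K (9): skip — I and K already connected.
C-H (10): add — endpoints in different components.
E-G (11): skip — E and G already connected.
F-H (13): add — endpoints in different components.
Non-tree edge C-I has weight 5, equal to the heaviest edge on its tree cycle — swapping gives another MST of the same weight. Not unique.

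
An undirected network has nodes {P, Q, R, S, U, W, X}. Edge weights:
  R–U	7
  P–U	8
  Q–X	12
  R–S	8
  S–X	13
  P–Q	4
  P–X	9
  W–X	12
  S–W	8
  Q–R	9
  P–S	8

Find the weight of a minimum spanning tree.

44

Kruskal: consider edges lightest-first.
P–Q (4): add — endpoints in different components.
R–U (7): add — endpoints in different components.
P–S (8): add — endpoints in different components.
P–U (8): add — endpoints in different components.
R–S (8): skip — S and R already connected.
S–W (8): add — endpoints in different components.
P–X (9): add — endpoints in different components.
MST edges: P–Q, R–U, P–S, P–U, S–W, P–X; total weight 4+7+8+8+8+9 = 44.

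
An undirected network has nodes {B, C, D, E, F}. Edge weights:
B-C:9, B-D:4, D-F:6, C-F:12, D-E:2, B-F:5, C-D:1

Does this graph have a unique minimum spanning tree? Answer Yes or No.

Kruskal: consider edges lightest-first.
C-D (1): add. Components now {B} {C,D} {E} {F}
D-E (2): add. Components now {B} {C,D,E} {F}
B-D (4): add. Components now {B,C,D,E} {F}
B-F (5): add. Components now {B,C,D,E,F}
Every non-tree edge has weight strictly greater than the heaviest edge on the tree path between its endpoints, so the MST is unique.

Yes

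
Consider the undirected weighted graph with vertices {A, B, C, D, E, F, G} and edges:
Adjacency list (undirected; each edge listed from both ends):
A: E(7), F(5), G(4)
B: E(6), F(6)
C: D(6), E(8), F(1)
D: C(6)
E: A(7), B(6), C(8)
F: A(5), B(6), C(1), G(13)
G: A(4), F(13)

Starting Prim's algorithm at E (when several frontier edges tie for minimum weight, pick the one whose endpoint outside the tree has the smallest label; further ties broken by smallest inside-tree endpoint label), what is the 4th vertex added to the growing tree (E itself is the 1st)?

C

Grow the tree from E using Prim:
Step 1: cheapest edge leaving the tree is B—E (6); add B.
Step 2: cheapest edge leaving the tree is B—F (6); add F.
Step 3: cheapest edge leaving the tree is C—F (1); add C.
Step 4: cheapest edge leaving the tree is A—F (5); add A.
Step 5: cheapest edge leaving the tree is A—G (4); add G.
Step 6: cheapest edge leaving the tree is C—D (6); add D.
Vertex order: E, B, F, C, A, G, D. The 4th vertex is C.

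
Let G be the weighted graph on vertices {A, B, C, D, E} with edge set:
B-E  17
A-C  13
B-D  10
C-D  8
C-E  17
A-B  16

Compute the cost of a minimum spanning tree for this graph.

Sort edges by weight, then run Kruskal:
C-D (8): add. Components now {A} {B} {C,D} {E}
B-D (10): add. Components now {A} {B,C,D} {E}
A-C (13): add. Components now {A,B,C,D} {E}
A-B (16): skip — A and B already connected.
B-E (17): add. Components now {A,B,C,D,E}
MST edges: C-D, B-D, A-C, B-E; total weight 8+10+13+17 = 48.

48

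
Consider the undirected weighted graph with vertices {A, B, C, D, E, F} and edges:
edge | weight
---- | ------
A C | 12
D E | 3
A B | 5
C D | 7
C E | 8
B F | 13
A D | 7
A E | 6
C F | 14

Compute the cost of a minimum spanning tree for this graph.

Prim's algorithm from A:
Step 1: cheapest edge leaving the tree is A B (5); add B.
Step 2: cheapest edge leaving the tree is A E (6); add E.
Step 3: cheapest edge leaving the tree is D E (3); add D.
Step 4: cheapest edge leaving the tree is C D (7); add C.
Step 5: cheapest edge leaving the tree is B F (13); add F.
MST edges: A B, A E, D E, C D, B F; total weight 5+6+3+7+13 = 34.

34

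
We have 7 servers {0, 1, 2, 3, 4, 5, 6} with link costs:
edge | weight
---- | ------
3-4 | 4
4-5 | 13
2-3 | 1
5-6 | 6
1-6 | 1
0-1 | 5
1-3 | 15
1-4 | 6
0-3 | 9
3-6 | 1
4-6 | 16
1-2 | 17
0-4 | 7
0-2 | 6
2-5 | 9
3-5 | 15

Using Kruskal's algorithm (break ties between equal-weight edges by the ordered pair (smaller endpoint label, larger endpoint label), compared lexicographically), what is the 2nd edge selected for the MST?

2-3

Kruskal: consider edges lightest-first.
1-6 (1): add — endpoints in different components.
2-3 (1): add — endpoints in different components.
3-6 (1): add — endpoints in different components.
3-4 (4): add — endpoints in different components.
0-1 (5): add — endpoints in different components.
0-2 (6): skip — 0 and 2 already connected.
1-4 (6): skip — 1 and 4 already connected.
5-6 (6): add — endpoints in different components.
The 2nd edge added is 2-3.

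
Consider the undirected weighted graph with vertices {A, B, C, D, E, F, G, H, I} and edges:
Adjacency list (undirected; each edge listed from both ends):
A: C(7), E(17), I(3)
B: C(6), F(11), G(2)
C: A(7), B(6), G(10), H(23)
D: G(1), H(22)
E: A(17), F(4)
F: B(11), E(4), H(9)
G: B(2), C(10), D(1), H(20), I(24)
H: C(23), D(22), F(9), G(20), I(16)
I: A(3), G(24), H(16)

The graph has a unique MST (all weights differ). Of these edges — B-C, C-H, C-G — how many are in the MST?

Sort edges by weight, then run Kruskal:
D-G (1): add — endpoints in different components.
B-G (2): add — endpoints in different components.
A-I (3): add — endpoints in different components.
E-F (4): add — endpoints in different components.
B-C (6): add — endpoints in different components.
A-C (7): add — endpoints in different components.
F-H (9): add — endpoints in different components.
C-G (10): skip — C and G already connected.
B-F (11): add — endpoints in different components.
MST edge set: {D-G, B-G, A-I, E-F, B-C, A-C, F-H, B-F}.
Of the listed edges, {B-C} are in the MST → 1.

1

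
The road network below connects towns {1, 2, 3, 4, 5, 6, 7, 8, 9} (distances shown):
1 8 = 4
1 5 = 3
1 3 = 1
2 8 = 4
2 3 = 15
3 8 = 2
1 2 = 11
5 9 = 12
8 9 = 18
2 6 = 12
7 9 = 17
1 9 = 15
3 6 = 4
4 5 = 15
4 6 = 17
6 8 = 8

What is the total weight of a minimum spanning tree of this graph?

Prim's algorithm from 4:
Step 1: cheapest edge leaving the tree is 4 5 (15); add 5.
Step 2: cheapest edge leaving the tree is 1 5 (3); add 1.
Step 3: cheapest edge leaving the tree is 1 3 (1); add 3.
Step 4: cheapest edge leaving the tree is 3 8 (2); add 8.
Step 5: cheapest edge leaving the tree is 2 8 (4); add 2.
Step 6: cheapest edge leaving the tree is 3 6 (4); add 6.
Step 7: cheapest edge leaving the tree is 5 9 (12); add 9.
Step 8: cheapest edge leaving the tree is 7 9 (17); add 7.
MST edges: 4 5, 1 5, 1 3, 3 8, 2 8, 3 6, 5 9, 7 9; total weight 15+3+1+2+4+4+12+17 = 58.

58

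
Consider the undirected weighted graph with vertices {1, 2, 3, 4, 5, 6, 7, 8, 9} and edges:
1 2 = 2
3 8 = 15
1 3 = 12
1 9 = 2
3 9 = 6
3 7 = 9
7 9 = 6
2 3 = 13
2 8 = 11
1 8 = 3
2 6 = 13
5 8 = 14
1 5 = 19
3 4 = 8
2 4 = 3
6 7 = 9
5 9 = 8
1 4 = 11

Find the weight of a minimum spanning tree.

39

Kruskal's algorithm — process edges by increasing weight (ties by edge label):
1 2 (2): add — endpoints in different components.
1 9 (2): add — endpoints in different components.
1 8 (3): add — endpoints in different components.
2 4 (3): add — endpoints in different components.
3 9 (6): add — endpoints in different components.
7 9 (6): add — endpoints in different components.
3 4 (8): skip — 3 and 4 already connected.
5 9 (8): add — endpoints in different components.
3 7 (9): skip — 3 and 7 already connected.
6 7 (9): add — endpoints in different components.
MST edges: 1 2, 1 9, 1 8, 2 4, 3 9, 7 9, 5 9, 6 7; total weight 2+2+3+3+6+6+8+9 = 39.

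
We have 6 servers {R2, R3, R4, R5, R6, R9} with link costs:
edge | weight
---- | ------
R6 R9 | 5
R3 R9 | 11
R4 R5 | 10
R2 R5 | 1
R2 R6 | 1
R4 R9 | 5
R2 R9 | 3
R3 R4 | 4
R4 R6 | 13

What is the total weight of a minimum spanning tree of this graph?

Kruskal's algorithm — process edges by increasing weight (ties by edge label):
R2 R5 (1): add — endpoints in different components.
R2 R6 (1): add — endpoints in different components.
R2 R9 (3): add — endpoints in different components.
R3 R4 (4): add — endpoints in different components.
R4 R9 (5): add — endpoints in different components.
MST edges: R2 R5, R2 R6, R2 R9, R3 R4, R4 R9; total weight 1+1+3+4+5 = 14.

14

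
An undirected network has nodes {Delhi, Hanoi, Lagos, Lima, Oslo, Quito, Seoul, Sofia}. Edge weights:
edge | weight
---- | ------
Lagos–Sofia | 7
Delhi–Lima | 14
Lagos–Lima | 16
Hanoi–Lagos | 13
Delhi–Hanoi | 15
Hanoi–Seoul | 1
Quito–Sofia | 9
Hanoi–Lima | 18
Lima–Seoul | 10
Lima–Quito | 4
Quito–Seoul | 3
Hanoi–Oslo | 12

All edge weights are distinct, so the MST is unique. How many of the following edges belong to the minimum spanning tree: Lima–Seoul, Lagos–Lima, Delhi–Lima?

Kruskal: consider edges lightest-first.
Hanoi–Seoul (1): add — endpoints in different components.
Quito–Seoul (3): add — endpoints in different components.
Lima–Quito (4): add — endpoints in different components.
Lagos–Sofia (7): add — endpoints in different components.
Quito–Sofia (9): add — endpoints in different components.
Lima–Seoul (10): skip — Seoul and Lima already connected.
Hanoi–Oslo (12): add — endpoints in different components.
Hanoi–Lagos (13): skip — Lagos and Hanoi already connected.
Delhi–Lima (14): add — endpoints in different components.
MST edge set: {Hanoi–Seoul, Quito–Seoul, Lima–Quito, Lagos–Sofia, Quito–Sofia, Hanoi–Oslo, Delhi–Lima}.
Of the listed edges, {Delhi–Lima} are in the MST → 1.

1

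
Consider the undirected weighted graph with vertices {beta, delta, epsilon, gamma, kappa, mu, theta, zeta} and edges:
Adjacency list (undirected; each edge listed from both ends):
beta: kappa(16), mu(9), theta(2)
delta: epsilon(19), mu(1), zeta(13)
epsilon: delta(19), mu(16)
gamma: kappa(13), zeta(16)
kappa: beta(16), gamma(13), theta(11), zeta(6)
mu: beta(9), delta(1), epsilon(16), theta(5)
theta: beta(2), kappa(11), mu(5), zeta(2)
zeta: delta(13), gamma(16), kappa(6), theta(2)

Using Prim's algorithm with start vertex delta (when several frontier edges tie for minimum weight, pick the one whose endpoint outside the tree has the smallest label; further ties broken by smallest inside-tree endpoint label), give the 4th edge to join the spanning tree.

theta-zeta

Prim's algorithm from delta:
Step 1: frontier [delta mu 1, delta zeta 13, delta epsilon 19] → take delta mu (1); add mu.
Step 2: frontier [delta zeta 13, delta epsilon 19, mu theta 5, beta mu 9, epsilon mu 16] → take mu theta (5); add theta.
Step 3: frontier [delta zeta 13, delta epsilon 19, beta mu 9, epsilon mu 16, beta theta 2, theta zeta 2, kappa theta 11] → take beta theta (2); add beta.
Step 4: frontier [beta kappa 16, delta zeta 13, delta epsilon 19, epsilon mu 16, theta zeta 2, kappa theta 11] → take theta zeta (2); add zeta.
Step 5: frontier [beta kappa 16, delta epsilon 19, epsilon mu 16, kappa theta 11, kappa zeta 6, gamma zeta 16] → take kappa zeta (6); add kappa.
Step 6: frontier [delta epsilon 19, gamma kappa 13, epsilon mu 16, gamma zeta 16] → take gamma kappa (13); add gamma.
Step 7: frontier [delta epsilon 19, epsilon mu 16] → take epsilon mu (16); add epsilon.
The 4th edge added is theta zeta.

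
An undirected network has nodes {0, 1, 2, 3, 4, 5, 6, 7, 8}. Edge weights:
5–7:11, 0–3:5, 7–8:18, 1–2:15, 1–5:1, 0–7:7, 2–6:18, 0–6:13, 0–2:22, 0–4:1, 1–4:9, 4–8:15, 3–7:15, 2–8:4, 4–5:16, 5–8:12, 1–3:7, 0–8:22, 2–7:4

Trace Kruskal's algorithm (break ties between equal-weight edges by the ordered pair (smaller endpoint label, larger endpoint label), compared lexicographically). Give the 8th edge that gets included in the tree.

0-6

Sort edges by weight, then run Kruskal:
0–4 (1): add — endpoints in different components.
1–5 (1): add — endpoints in different components.
2–7 (4): add — endpoints in different components.
2–8 (4): add — endpoints in different components.
0–3 (5): add — endpoints in different components.
0–7 (7): add — endpoints in different components.
1–3 (7): add — endpoints in different components.
1–4 (9): skip — 1 and 4 already connected.
5–7 (11): skip — 5 and 7 already connected.
5–8 (12): skip — 5 and 8 already connected.
0–6 (13): add — endpoints in different components.
The 8th edge added is 0–6.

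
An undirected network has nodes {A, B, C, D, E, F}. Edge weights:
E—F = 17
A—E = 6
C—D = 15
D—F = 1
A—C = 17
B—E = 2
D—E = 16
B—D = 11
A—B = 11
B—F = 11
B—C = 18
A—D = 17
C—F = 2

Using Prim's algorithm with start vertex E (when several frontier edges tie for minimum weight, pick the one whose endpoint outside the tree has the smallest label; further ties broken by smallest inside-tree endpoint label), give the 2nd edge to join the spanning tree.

Prim's algorithm from E:
Step 1: frontier [B—E 2, A—E 6, D—E 16, E—F 17] → take B—E (2); add B.
Step 2: frontier [A—B 11, B—D 11, B—F 11, B—C 18, A—E 6, D—E 16, E—F 17] → take A—E (6); add A.
Step 3: frontier [A—C 17, A—D 17, B—D 11, B—F 11, B—C 18, D—E 16, E—F 17] → take B—D (11); add D.
Step 4: frontier [A—C 17, B—F 11, B—C 18, D—F 1, C—D 15, E—F 17] → take D—F (1); add F.
Step 5: frontier [A—C 17, B—C 18, C—D 15, C—F 2] → take C—F (2); add C.
The 2nd edge added is A—E.

A-E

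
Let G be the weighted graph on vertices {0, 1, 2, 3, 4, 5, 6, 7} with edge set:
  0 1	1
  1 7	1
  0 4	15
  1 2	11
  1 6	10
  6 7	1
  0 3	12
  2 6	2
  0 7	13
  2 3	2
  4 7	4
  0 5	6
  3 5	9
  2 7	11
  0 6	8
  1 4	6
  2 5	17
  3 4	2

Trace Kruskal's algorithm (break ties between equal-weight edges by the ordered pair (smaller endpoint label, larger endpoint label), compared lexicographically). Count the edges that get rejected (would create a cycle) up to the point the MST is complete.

1

Kruskal: consider edges lightest-first.
0 1 (1): add — endpoints in different components.
1 7 (1): add — endpoints in different components.
6 7 (1): add — endpoints in different components.
2 3 (2): add — endpoints in different components.
2 6 (2): add — endpoints in different components.
3 4 (2): add — endpoints in different components.
4 7 (4): skip — 4 and 7 already connected.
0 5 (6): add — endpoints in different components.
Edges rejected before the tree was complete: 1.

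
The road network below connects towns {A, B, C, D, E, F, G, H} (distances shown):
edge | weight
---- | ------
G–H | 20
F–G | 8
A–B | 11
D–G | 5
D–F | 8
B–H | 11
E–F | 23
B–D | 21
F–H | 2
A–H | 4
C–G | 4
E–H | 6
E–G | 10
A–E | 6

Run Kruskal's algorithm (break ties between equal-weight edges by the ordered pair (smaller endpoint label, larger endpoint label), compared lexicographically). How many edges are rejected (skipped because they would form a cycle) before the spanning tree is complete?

3

Kruskal: consider edges lightest-first.
F–H (2): add — endpoints in different components.
A–H (4): add — endpoints in different components.
C–G (4): add — endpoints in different components.
D–G (5): add — endpoints in different components.
A–E (6): add — endpoints in different components.
E–H (6): skip — E and H already connected.
D–F (8): add — endpoints in different components.
F–G (8): skip — F and G already connected.
E–G (10): skip — E and G already connected.
A–B (11): add — endpoints in different components.
Edges rejected before the tree was complete: 3.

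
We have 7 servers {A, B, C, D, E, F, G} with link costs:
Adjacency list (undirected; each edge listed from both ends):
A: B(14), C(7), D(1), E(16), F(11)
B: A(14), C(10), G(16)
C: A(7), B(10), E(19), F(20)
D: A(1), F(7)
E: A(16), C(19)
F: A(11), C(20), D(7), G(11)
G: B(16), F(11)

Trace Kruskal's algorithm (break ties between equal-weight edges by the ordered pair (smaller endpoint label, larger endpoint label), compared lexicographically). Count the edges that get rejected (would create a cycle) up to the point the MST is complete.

2

Sort edges by weight, then run Kruskal:
A—D (1): add. Components now {A,D} {B} {C} {E} {F} {G}
A—C (7): add. Components now {A,C,D} {B} {E} {F} {G}
D—F (7): add. Components now {A,C,D,F} {B} {E} {G}
B—C (10): add. Components now {A,B,C,D,F} {E} {G}
A—F (11): skip — A and F already connected.
F—G (11): add. Components now {A,B,C,D,F,G} {E}
A—B (14): skip — A and B already connected.
A—E (16): add. Components now {A,B,C,D,E,F,G}
Edges rejected before the tree was complete: 2.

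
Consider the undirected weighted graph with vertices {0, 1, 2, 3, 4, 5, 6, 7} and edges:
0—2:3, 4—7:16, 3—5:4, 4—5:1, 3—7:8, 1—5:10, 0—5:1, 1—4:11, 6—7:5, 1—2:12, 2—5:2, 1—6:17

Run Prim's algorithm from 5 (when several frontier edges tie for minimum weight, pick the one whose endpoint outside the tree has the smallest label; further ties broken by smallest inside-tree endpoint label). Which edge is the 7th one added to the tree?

1-5

Grow the tree from 5 using Prim:
Step 1: frontier [0—5 1, 4—5 1, 2—5 2, 3—5 4, 1—5 10] → take 0—5 (1); add 0.
Step 2: frontier [0—2 3, 4—5 1, 2—5 2, 3—5 4, 1—5 10] → take 4—5 (1); add 4.
Step 3: frontier [0—2 3, 1—4 11, 4—7 16, 2—5 2, 3—5 4, 1—5 10] → take 2—5 (2); add 2.
Step 4: frontier [1—2 12, 1—4 11, 4—7 16, 3—5 4, 1—5 10] → take 3—5 (4); add 3.
Step 5: frontier [1—2 12, 3—7 8, 1—4 11, 4—7 16, 1—5 10] → take 3—7 (8); add 7.
Step 6: frontier [1—2 12, 1—4 11, 1—5 10, 6—7 5] → take 6—7 (5); add 6.
Step 7: frontier [1—2 12, 1—4 11, 1—5 10, 1—6 17] → take 1—5 (10); add 1.
The 7th edge added is 1—5.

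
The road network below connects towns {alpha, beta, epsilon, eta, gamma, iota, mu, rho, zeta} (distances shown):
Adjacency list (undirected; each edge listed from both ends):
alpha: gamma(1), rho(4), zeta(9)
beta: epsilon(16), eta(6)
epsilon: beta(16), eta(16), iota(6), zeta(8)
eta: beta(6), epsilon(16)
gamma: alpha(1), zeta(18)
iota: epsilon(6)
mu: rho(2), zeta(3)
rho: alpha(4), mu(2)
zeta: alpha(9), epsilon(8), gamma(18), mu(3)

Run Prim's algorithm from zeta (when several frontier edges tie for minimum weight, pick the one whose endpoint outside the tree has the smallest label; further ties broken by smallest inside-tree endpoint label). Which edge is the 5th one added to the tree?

Prim's algorithm from zeta:
Step 1: frontier [mu zeta 3, epsilon zeta 8, alpha zeta 9, gamma zeta 18] → take mu zeta (3); add mu.
Step 2: frontier [mu rho 2, epsilon zeta 8, alpha zeta 9, gamma zeta 18] → take mu rho (2); add rho.
Step 3: frontier [alpha rho 4, epsilon zeta 8, alpha zeta 9, gamma zeta 18] → take alpha rho (4); add alpha.
Step 4: frontier [alpha gamma 1, epsilon zeta 8, gamma zeta 18] → take alpha gamma (1); add gamma.
Step 5: frontier [epsilon zeta 8] → take epsilon zeta (8); add epsilon.
Step 6: frontier [epsilon iota 6, beta epsilon 16, epsilon eta 16] → take epsilon iota (6); add iota.
Step 7: frontier [beta epsilon 16, epsilon eta 16] → take beta epsilon (16); add beta.
Step 8: frontier [beta eta 6, epsilon eta 16] → take beta eta (6); add eta.
The 5th edge added is epsilon zeta.

epsilon-zeta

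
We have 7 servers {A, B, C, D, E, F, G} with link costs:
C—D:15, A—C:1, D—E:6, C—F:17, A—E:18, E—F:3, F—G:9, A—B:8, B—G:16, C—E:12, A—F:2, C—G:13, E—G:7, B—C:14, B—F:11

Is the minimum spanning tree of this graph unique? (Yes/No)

Kruskal's algorithm — process edges by increasing weight (ties by edge label):
A—C (1): add. Components now {A,C} {B} {D} {E} {F} {G}
A—F (2): add. Components now {A,C,F} {B} {D} {E} {G}
E—F (3): add. Components now {A,C,E,F} {B} {D} {G}
D—E (6): add. Components now {A,C,D,E,F} {B} {G}
E—G (7): add. Components now {A,C,D,E,F,G} {B}
A—B (8): add. Components now {A,B,C,D,E,F,G}
Every non-tree edge has weight strictly greater than the heaviest edge on the tree path between its endpoints, so the MST is unique.

Yes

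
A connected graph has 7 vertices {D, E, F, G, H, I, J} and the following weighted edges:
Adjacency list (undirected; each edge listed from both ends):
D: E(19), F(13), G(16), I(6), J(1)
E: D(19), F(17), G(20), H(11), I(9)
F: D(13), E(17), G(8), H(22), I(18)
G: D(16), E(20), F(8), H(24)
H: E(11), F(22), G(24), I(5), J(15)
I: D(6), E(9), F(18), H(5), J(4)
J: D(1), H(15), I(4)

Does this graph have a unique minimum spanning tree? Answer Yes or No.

Kruskal's algorithm — process edges by increasing weight (ties by edge label):
D-J (1): add. Components now {D,J} {E} {F} {G} {H} {I}
I-J (4): add. Components now {D,I,J} {E} {F} {G} {H}
H-I (5): add. Components now {D,H,I,J} {E} {F} {G}
D-I (6): skip — D and I already connected.
F-G (8): add. Components now {D,H,I,J} {E} {F,G}
E-I (9): add. Components now {D,E,H,I,J} {F,G}
E-H (11): skip — E and H already connected.
D-F (13): add. Components now {D,E,F,G,H,I,J}
Every non-tree edge has weight strictly greater than the heaviest edge on the tree path between its endpoints, so the MST is unique.

Yes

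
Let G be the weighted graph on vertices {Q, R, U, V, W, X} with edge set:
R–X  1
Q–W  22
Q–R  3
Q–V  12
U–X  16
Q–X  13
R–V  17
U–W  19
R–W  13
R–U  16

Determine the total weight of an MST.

Kruskal: consider edges lightest-first.
R–X (1): add — endpoints in different components.
Q–R (3): add — endpoints in different components.
Q–V (12): add — endpoints in different components.
Q–X (13): skip — Q and X already connected.
R–W (13): add — endpoints in different components.
R–U (16): add — endpoints in different components.
MST edges: R–X, Q–R, Q–V, R–W, R–U; total weight 1+3+12+13+16 = 45.

45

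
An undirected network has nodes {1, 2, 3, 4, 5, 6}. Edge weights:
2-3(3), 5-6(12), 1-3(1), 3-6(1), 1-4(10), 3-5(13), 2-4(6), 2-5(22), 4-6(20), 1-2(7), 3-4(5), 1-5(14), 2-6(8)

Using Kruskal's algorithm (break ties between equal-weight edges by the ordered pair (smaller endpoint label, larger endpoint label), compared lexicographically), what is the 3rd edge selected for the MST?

Sort edges by weight, then run Kruskal:
1-3 (1): add. Components now {1,3} {2} {4} {5} {6}
3-6 (1): add. Components now {1,3,6} {2} {4} {5}
2-3 (3): add. Components now {1,2,3,6} {4} {5}
3-4 (5): add. Components now {1,2,3,4,6} {5}
2-4 (6): skip — 2 and 4 already connected.
1-2 (7): skip — 1 and 2 already connected.
2-6 (8): skip — 2 and 6 already connected.
1-4 (10): skip — 1 and 4 already connected.
5-6 (12): add. Components now {1,2,3,4,5,6}
The 3rd edge added is 2-3.

2-3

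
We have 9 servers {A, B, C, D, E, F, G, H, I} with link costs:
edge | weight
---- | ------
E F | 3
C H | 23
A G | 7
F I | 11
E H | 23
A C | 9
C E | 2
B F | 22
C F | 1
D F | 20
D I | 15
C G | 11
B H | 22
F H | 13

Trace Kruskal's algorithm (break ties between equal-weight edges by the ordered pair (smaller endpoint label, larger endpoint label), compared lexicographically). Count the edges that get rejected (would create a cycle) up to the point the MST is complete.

3

Sort edges by weight, then run Kruskal:
C F (1): add — endpoints in different components.
C E (2): add — endpoints in different components.
E F (3): skip — E and F already connected.
A G (7): add — endpoints in different components.
A C (9): add — endpoints in different components.
C G (11): skip — C and G already connected.
F I (11): add — endpoints in different components.
F H (13): add — endpoints in different components.
D I (15): add — endpoints in different components.
D F (20): skip — D and F already connected.
B F (22): add — endpoints in different components.
Edges rejected before the tree was complete: 3.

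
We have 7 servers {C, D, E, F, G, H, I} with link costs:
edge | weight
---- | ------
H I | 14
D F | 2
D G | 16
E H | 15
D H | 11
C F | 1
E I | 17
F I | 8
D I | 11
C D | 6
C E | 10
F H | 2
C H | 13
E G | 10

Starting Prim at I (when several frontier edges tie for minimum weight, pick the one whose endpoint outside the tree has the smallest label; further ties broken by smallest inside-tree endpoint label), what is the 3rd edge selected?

Prim's algorithm from I:
Step 1: frontier [F I 8, D I 11, H I 14, E I 17] → take F I (8); add F.
Step 2: frontier [C F 1, D F 2, F H 2, D I 11, H I 14, E I 17] → take C F (1); add C.
Step 3: frontier [C D 6, C E 10, C H 13, D F 2, F H 2, D I 11, H I 14, E I 17] → take D F (2); add D.
Step 4: frontier [C E 10, C H 13, D H 11, D G 16, F H 2, H I 14, E I 17] → take F H (2); add H.
Step 5: frontier [C E 10, D G 16, E H 15, E I 17] → take C E (10); add E.
Step 6: frontier [D G 16, E G 10] → take E G (10); add G.
The 3rd edge added is D F.

D-F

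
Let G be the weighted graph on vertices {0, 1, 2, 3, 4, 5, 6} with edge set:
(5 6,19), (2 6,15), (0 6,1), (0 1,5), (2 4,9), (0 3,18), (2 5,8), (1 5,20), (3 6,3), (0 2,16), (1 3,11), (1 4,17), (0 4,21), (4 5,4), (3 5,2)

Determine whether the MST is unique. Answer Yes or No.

Sort edges by weight, then run Kruskal:
0 6 (1): add — endpoints in different components.
3 5 (2): add — endpoints in different components.
3 6 (3): add — endpoints in different components.
4 5 (4): add — endpoints in different components.
0 1 (5): add — endpoints in different components.
2 5 (8): add — endpoints in different components.
Every non-tree edge has weight strictly greater than the heaviest edge on the tree path between its endpoints, so the MST is unique.

Yes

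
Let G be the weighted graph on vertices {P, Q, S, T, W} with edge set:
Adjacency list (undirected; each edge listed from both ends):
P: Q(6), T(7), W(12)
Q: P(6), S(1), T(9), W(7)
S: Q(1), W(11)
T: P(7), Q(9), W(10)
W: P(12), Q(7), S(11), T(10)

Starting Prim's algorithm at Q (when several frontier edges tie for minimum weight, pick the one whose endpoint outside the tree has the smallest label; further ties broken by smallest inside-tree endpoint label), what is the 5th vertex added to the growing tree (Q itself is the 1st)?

W

Grow the tree from Q using Prim:
Step 1: cheapest edge leaving the tree is Q—S (1); add S.
Step 2: cheapest edge leaving the tree is P—Q (6); add P.
Step 3: cheapest edge leaving the tree is P—T (7); add T.
Step 4: cheapest edge leaving the tree is Q—W (7); add W.
Vertex order: Q, S, P, T, W. The 5th vertex is W.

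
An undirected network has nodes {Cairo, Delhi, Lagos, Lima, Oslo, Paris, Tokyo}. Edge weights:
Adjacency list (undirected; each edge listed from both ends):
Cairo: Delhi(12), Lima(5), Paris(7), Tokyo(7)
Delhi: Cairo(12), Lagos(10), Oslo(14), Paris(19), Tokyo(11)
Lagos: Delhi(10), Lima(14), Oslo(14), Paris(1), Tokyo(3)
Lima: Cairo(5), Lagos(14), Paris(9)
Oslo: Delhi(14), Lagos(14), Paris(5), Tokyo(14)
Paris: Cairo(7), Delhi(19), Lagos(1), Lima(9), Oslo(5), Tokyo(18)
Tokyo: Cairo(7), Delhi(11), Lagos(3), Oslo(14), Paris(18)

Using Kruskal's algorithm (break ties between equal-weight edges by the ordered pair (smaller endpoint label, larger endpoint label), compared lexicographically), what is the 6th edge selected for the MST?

Sort edges by weight, then run Kruskal:
Lagos—Paris (1): add — endpoints in different components.
Lagos—Tokyo (3): add — endpoints in different components.
Cairo—Lima (5): add — endpoints in different components.
Oslo—Paris (5): add — endpoints in different components.
Cairo—Paris (7): add — endpoints in different components.
Cairo—Tokyo (7): skip — Tokyo and Cairo already connected.
Lima—Paris (9): skip — Lima and Paris already connected.
Delhi—Lagos (10): add — endpoints in different components.
The 6th edge added is Delhi—Lagos.

Delhi-Lagos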